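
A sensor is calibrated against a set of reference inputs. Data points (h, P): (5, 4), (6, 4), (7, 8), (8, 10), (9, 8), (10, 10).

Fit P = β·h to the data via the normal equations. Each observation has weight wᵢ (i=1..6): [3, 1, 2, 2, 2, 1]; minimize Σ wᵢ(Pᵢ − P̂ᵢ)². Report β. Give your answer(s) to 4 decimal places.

AᵀWA·[β]ᵀ = AᵀWP reads: 599·β = 600.
(Σwᵢ·h·h = 599, Σwᵢ·h·P = 600.)
Hence β = 600 / 599 ≈ 1.00167.

β = 1.0017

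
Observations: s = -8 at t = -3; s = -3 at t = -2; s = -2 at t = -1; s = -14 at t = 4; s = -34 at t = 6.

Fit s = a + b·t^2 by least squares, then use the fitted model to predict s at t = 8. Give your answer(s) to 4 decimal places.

ŝ = -59.7386

Forming AᵀA = [[5, 66]; [66, 1650]] and Aᵀs = [-61, -1534]ᵀ gives AᵀA·[a, b]ᵀ = Aᵀs.
Δ = 5·1650 − 66² = 3894.
a = ((-61)·1650 − 66·(-1534))/3894 = 9/59; b = (5·(-1534) − 66·(-61))/3894 = -1822/1947.
At t = 8: ŝ = (9/59)·(1) + (-1822/1947)·(64) = -116311/1947.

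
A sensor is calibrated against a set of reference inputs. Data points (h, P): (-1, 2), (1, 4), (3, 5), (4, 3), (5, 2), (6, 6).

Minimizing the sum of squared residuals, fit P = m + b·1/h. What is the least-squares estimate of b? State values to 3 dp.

b = 1.116

From the data, Σ1 = 6, Σ1/h = 19/20, Σ1/h·1/h = 8069/3600.
Right-hand side: ΣP = 22, Σ1/h·P = 349/60.
Normal equations: [[6, 19/20]; [19/20, 8069/3600]]·[m, b]ᵀ = [22, 349/60]ᵀ.
Determinant 6·(8069/3600) − (19/20)² = 3011/240.
m = (22·(8069/3600) − (19/20)·(349/60))/(3011/240) = 31525/9033; b = (6·(349/60) − (19/20)·22)/(3011/240) = 3360/3011.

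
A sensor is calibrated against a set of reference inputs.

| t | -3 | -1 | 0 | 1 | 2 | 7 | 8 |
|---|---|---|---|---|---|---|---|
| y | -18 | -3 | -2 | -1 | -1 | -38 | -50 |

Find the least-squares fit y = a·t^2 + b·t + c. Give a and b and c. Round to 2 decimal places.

From the data, Σt^2·t^2 = 6596, Σt^2·t = 836, Σt^2 = 128, Σt·t = 128, Σt = 14, Σ1 = 7.
Right-hand side: Σt^2·y = -5232, Σt·y = -612, Σy = -113.
Row-reducing yields a = -5407/5200, b = 56443/26000, c = -1471/1000.

a = -1.04, b = 2.17, c = -1.47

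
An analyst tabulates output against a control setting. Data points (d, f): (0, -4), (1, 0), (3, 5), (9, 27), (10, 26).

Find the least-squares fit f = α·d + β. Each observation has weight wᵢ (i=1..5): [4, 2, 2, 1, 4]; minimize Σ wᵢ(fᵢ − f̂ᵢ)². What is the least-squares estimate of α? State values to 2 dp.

Sums needed: Σwᵢ·d·d = 501, Σwᵢ·d = 57, Σwᵢ·1 = 13.
For AᵀWf: Σwᵢ·d·f = 1313, Σwᵢ·f = 125.
So AᵀWA·[α, β]ᵀ = AᵀWf: [[501, 57]; [57, 13]]·[α, β]ᵀ = [1313, 125]ᵀ.
det = 501·13 − 57² = 3264.
α = (1313·13 − 57·125)/3264 = 1243/408; β = (501·125 − 57·1313)/3264 = -509/136.

α = 3.05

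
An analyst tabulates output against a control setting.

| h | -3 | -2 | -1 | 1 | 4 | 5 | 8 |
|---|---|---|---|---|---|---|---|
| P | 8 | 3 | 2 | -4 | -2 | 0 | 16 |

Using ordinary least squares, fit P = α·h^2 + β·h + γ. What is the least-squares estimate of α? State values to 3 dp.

α = 0.533

The normal equations are: 5076·α + 666·β + 120·γ = 1074;  666·α + 120·β + 12·γ = 84;  120·α + 12·β + 7·γ = 23.
Row-reducing yields α = 9152/17169, β = -11557/5723, γ = -13681/5723.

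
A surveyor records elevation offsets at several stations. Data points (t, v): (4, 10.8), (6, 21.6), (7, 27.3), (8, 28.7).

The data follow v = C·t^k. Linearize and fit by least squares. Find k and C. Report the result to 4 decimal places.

Let Y = ln v. Fitting Y = k·ln t + ln C by least squares:
Σln t = 7.2034, Σ(ln t)² = 13.2429, Σln v = 12.1160, Σln t·ln v = 22.2197.
Equations: 13.2429·k + 7.2034·ln C = 22.2197;  7.2034·k + 4·ln C = 12.1160.
Slope k = (n·Σln t·ln v − Σln t·Σln v)/(n·Σ(ln t)² − (Σln t)²) = (4·22.2197 − 7.2034·12.1160)/1.0824 = 1.48006; ln C = (Σln v − k·Σln t)/n = 0.36363, so C = exp(0.36363) = 1.43855.

k = 1.4801, C = 1.4385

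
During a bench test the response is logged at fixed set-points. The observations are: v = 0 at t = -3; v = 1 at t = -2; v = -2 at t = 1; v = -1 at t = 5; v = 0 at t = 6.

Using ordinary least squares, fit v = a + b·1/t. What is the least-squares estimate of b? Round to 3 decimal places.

The normal system AᵀA·[a, b]ᵀ = Aᵀv is [[5, 8/15]; [8/15, 643/450]]·[a, b]ᵀ = [-2, -27/10]ᵀ.
Δ = 5·(643/450) − (8/15)² = 343/50.
a = ((-2)·(643/450) − (8/15)·(-27/10))/(343/50) = -638/3087; b = (5·(-27/10) − (8/15)·(-2))/(343/50) = -1865/1029.

b = -1.812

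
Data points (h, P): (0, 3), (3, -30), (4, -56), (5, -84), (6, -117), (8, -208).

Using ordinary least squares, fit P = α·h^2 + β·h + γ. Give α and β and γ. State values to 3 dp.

α = -3.003, β = -2.283, γ = 2.958

Compute the Gram sums: Σh^2·h^2 = 6354, Σh^2·h = 944, Σh^2 = 150, Σh·h = 150, Σh = 26, Σ1 = 6.
Moment sums: Σh^2·P = -20790, Σh·P = -3100, ΣP = -492.
AᵀA·[α, β, γ]ᵀ = AᵀP becomes [[6354, 944, 150]; [944, 150, 26]; [150, 26, 6]]·[α, β, γ]ᵀ = [-20790, -3100, -492]ᵀ.
Inverting the 3×3 Gram matrix, [α, β, γ]ᵀ = [-1156/385, -879/385, 1139/385]ᵀ.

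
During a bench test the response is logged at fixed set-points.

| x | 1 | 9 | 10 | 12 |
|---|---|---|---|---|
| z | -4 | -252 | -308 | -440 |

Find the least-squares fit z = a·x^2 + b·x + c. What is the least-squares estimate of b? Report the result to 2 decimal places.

Compute the Gram sums: Σx^2·x^2 = 37298, Σx^2·x = 3458, Σx^2 = 326, Σx·x = 326, Σx = 32, Σ1 = 4.
For Aᵀz: Σx^2·z = -114576, Σx·z = -10632, Σz = -1004.
Solving the 3×3 system (Gaussian elimination) gives a = -2750/951, b = -1930/951, c = 288/317.

b = -2.03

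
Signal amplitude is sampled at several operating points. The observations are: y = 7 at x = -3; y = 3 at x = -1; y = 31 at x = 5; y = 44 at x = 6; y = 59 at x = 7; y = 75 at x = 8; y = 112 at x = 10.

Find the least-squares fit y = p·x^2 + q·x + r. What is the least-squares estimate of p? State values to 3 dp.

The normal system MᵀM·[p, q, r]ᵀ = Mᵀy is [[18500, 2168, 284]; [2168, 284, 32]; [284, 32, 7]]·[p, q, r]ᵀ = [21316, 2528, 331]ᵀ.
Row-reducing yields p = 89030/89481, q = 97156/89481, r = 58319/29827.

p = 0.995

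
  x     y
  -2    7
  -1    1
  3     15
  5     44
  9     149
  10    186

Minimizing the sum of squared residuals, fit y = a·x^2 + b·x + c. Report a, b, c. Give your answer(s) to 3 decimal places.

a = 1.911, b = -0.427, c = -1.371

From the data, Σx^2·x^2 = 17284, Σx^2·x = 1872, Σx^2 = 220, Σx·x = 220, Σx = 24, Σ1 = 6.
And Σx^2·y = 31933, Σx·y = 3451, Σy = 402.
So MᵀM·[a, b, c]ᵀ = Mᵀy: [[17284, 1872, 220]; [1872, 220, 24]; [220, 24, 6]]·[a, b, c]ᵀ = [31933, 3451, 402]ᵀ.
Inverting the 3×3 Gram matrix, [a, b, c]ᵀ = [237/124, -53/124, -85/62]ᵀ.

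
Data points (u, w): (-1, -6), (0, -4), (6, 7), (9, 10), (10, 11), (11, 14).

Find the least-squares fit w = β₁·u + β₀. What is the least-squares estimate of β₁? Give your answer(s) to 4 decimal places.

β₁ = 1.5970

Normal-equation sums: Σu·u = 339, Σu = 35, Σ1 = 6.
Moment sums: Σu·w = 402, Σw = 32.
Normal equations: [[339, 35]; [35, 6]]·[β₁, β₀]ᵀ = [402, 32]ᵀ.
Determinant 339·6 − 35² = 809.
β₁ = (402·6 − 35·32)/809 = 1292/809; β₀ = (339·32 − 35·402)/809 = -3222/809.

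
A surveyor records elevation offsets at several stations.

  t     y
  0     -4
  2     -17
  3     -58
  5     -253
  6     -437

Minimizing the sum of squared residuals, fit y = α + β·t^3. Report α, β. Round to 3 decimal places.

From the data, Σ1 = 5, Σt^3 = 376, Σt^3·t^3 = 63074.
For Xᵀy: Σy = -769, Σt^3·y = -127719.
So XᵀX·[α, β]ᵀ = Xᵀy: [[5, 376]; [376, 63074]]·[α, β]ᵀ = [-769, -127719]ᵀ.
Determinant 5·63074 − 376² = 173994.
α = ((-769)·63074 − 376·(-127719))/173994 = -5123/1851; β = (5·(-127719) − 376·(-769))/173994 = -349451/173994.

α = -2.768, β = -2.008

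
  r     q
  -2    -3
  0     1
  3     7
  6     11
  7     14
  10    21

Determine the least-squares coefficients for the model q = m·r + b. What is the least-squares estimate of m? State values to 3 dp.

Normal-equation sums: Σr·r = 198, Σr = 24, Σ1 = 6.
Right-hand side: Σr·q = 401, Σq = 51.
XᵀX·[m, b]ᵀ = Xᵀq becomes [[198, 24]; [24, 6]]·[m, b]ᵀ = [401, 51]ᵀ.
Determinant 198·6 − 24² = 612.
m = (401·6 − 24·51)/612 = 197/102; b = (198·51 − 24·401)/612 = 79/102.

m = 1.931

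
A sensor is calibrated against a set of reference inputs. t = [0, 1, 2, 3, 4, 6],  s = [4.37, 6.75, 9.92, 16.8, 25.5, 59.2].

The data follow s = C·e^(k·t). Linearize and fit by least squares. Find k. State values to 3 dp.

Linearized form: ln s = k·t + ln C. From the 6 transformed points,
Sums: Σt = 16.0000, Σ(t)² = 66.0000, Σln s = 15.8198, Σt·ln s = 52.4030.
Normal system: [[66.0000, 16.0000]; [16.0000, 6]]·[k, ln C]ᵀ = [52.4030, 15.8198]ᵀ.
Slope k = (n·Σt·ln s − Σt·Σln s)/(n·Σ(t)² − (Σt)²) = (6·52.4030 − 16.0000·15.8198)/140.0000 = 0.43786; ln C = (Σln s − k·Σt)/n = 1.46901.

k = 0.438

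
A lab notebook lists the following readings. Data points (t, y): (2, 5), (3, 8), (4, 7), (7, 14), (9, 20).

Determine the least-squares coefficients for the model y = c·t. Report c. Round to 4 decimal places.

Compute the Gram sums: Σt·t = 159.
For Mᵀy: Σt·y = 340.
MᵀM·[c]ᵀ = Mᵀy becomes [[159]]·[c]ᵀ = [340]ᵀ.
Hence c = 340 / 159 ≈ 2.13836.

c = 2.1384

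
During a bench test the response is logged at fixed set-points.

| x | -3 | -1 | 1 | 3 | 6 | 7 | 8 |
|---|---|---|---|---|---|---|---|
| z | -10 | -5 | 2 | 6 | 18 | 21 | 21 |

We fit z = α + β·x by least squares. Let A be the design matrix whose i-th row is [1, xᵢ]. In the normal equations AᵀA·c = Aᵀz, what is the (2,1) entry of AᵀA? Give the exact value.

Row 2 ↔ basis x, column 1 ↔ basis 1, so (AᵀA)_{2,1} = Σᵢ x = (-3)·(1) + (-1)·(1) + (1)·(1) + (3)·(1) + (6)·(1) + (7)·(1) + (8)·(1) = 21.

21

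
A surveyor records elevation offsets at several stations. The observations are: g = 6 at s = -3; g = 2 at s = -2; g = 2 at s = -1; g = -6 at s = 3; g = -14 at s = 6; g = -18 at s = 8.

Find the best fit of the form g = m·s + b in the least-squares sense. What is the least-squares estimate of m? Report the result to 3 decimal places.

m = -2.126

From the data, Σs·s = 123, Σs = 11, Σ1 = 6.
Moment sums: Σs·g = -270, Σg = -28.
XᵀX·[m, b]ᵀ = Xᵀg becomes [[123, 11]; [11, 6]]·[m, b]ᵀ = [-270, -28]ᵀ.
Δ = 123·6 − 11² = 617.
m = ((-270)·6 − 11·(-28))/617 = -1312/617; b = (123·(-28) − 11·(-270))/617 = -474/617.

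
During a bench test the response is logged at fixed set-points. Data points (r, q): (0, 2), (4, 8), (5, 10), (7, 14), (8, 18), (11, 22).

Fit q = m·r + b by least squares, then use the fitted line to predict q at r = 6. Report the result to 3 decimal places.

Entries of XᵀX: Σr·r = 275, Σr = 35, Σ1 = 6.
For Xᵀq: Σr·q = 566, Σq = 74.
XᵀX·[m, b]ᵀ = Xᵀq becomes [[275, 35]; [35, 6]]·[m, b]ᵀ = [566, 74]ᵀ.
Δ = 275·6 − 35² = 425.
m = (566·6 − 35·74)/425 = 806/425; b = (275·74 − 35·566)/425 = 108/85.
At r = 6: q̂ = (806/425)·(6) + (108/85)·(1) = 5376/425.

q̂ = 12.649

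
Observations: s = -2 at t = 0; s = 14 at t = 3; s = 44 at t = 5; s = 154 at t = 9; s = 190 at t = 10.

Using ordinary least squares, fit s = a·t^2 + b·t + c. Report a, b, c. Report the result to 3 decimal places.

Sums needed: Σt^2·t^2 = 17267, Σt^2·t = 1881, Σt^2 = 215, Σt·t = 215, Σt = 27, Σ1 = 5.
Right-hand side: Σt^2·s = 32700, Σt·s = 3548, Σs = 400.
Row-reducing yields a = 91550/45903, b = -10610/15301, c = -92528/45903.

a = 1.994, b = -0.693, c = -2.016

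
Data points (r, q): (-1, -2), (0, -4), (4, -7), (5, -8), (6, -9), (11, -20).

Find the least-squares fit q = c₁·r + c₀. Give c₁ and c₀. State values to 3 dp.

c₁ = -1.388, c₀ = -2.548

Compute the Gram sums: Σr·r = 199, Σr = 25, Σ1 = 6.
Right-hand side: Σr·q = -340, Σq = -50.
So MᵀM·[c₁, c₀]ᵀ = Mᵀq: [[199, 25]; [25, 6]]·[c₁, c₀]ᵀ = [-340, -50]ᵀ.
Eliminating c₀: 6·(row 1) − 25·(row 2) gives 569·c₁ = 6·(-340) − 25·(-50) = -790, so c₁ = -790/569.
Then c₀ = ((-50) − 25·(-790/569))/6 = -1450/569.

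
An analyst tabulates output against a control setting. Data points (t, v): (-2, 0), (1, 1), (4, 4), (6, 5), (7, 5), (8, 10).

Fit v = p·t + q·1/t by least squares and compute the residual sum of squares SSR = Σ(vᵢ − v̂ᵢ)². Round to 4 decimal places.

Setting ∂/∂p … = 0 gives: 170·p + 6·q = 162;  6·p + (38845/28224)·q = 403/84.
det = 170·(38845/28224) − 6² = 2793793/14112.
p = (162·(38845/28224) − 6·(403/84))/(2793793/14112) = 2740221/2793793; q = (170·(403/84) − 6·162)/(2793793/14112) = -2207184/2793793.
Residuals: 4376850/2793793, 2260756/2793793, 766084/2793793, -2104497/2793793, -4897270/2793793, 6292060/2793793; SSR = 33236857/2793793.

SSR = 11.8967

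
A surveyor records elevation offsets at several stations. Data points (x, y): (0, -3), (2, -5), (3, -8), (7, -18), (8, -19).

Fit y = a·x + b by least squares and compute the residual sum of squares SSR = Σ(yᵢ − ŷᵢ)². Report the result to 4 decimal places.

SSR = 3.8087

The normal system MᵀM·[a, b]ᵀ = Mᵀy is [[126, 20]; [20, 5]]·[a, b]ᵀ = [-312, -53]ᵀ.
Eliminating b: 5·(row 1) − 20·(row 2) gives 230·a = 5·(-312) − 20·(-53) = -500, so a = -50/23.
Then b = ((-53) − 20·(-50/23))/5 = -219/115.
Residuals: -126/115, 144/115, 49/115, -101/115, 34/115; SSR = 438/115.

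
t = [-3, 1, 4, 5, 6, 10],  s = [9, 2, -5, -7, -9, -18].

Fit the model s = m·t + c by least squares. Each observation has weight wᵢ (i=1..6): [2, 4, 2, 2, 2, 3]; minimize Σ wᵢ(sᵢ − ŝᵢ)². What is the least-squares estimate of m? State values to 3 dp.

m = -2.119

From the data, Σwᵢ·t·t = 476, Σwᵢ·t = 58, Σwᵢ·1 = 15.
Moment sums: Σwᵢ·t·s = -804, Σwᵢ·s = -70.
Normal equations: [[476, 58]; [58, 15]]·[m, c]ᵀ = [-804, -70]ᵀ.
Determinant 476·15 − 58² = 3776.
m = ((-804)·15 − 58·(-70))/3776 = -125/59; c = (476·(-70) − 58·(-804))/3776 = 208/59.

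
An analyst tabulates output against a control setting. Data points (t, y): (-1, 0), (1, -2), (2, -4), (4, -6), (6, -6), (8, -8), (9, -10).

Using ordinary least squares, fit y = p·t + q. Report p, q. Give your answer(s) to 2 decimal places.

p = -0.90, q = -1.40

The normal equations are: 203·p + 29·q = -224;  29·p + 7·q = -36.
(Σt·t = 203, Σt = 29, Σ1 = 7, Σt·y = -224, Σy = -36.)
Eliminating q: 7·(row 1) − 29·(row 2) gives 580·p = 7·(-224) − 29·(-36) = -524, so p = -131/145.
Then q = ((-36) − 29·(-131/145))/7 = -7/5.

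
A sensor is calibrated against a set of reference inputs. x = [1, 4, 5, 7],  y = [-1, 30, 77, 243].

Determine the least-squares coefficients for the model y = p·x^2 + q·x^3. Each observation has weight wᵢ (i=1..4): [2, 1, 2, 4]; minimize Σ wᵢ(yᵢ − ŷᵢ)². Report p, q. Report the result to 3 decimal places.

p = -1.820, q = 0.969

Compute the Gram sums: Σwᵢ·x^2·x^2 = 11112, Σwᵢ·x^2·x^3 = 74504, Σwᵢ·x^3·x^3 = 505944.
And Σwᵢ·x^2·y = 51956, Σwᵢ·x^3·y = 354564.
Normal equations: [[11112, 74504]; [74504, 505944]]·[p, q]ᵀ = [51956, 354564]ᵀ.
det = 11112·505944 − 74504² = 71203712.
p = (51956·505944 − 74504·354564)/71203712 = -2025153/1112558; q = (11112·354564 − 74504·51956)/71203712 = 538948/556279.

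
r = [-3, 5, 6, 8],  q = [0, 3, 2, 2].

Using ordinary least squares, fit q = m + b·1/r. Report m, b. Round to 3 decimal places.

Setting ∂/∂m … = 0 gives: 4·m + (19/120)·b = 7;  (19/120)·m + (2801/14400)·b = 71/60.
(Σ1 = 4, Σ1/r = 19/120, Σ1/r·1/r = 2801/14400, Σq = 7, Σ1/r·q = 71/60.)
det = 4·(2801/14400) − (19/120)² = 10843/14400.
m = (7·(2801/14400) − (19/120)·(71/60))/(10843/14400) = 16909/10843; b = (4·(71/60) − (19/120)·7)/(10843/14400) = 52200/10843.

m = 1.559, b = 4.814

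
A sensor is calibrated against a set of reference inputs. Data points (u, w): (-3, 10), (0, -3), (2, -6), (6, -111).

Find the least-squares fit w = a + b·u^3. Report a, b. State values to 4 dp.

a = -2.8709, b = -0.5001

From the data, Σ1 = 4, Σu^3 = 197, Σu^3·u^3 = 47449.
And Σw = -110, Σu^3·w = -24294.
So MᵀM·[a, b]ᵀ = Mᵀw: [[4, 197]; [197, 47449]]·[a, b]ᵀ = [-110, -24294]ᵀ.
Determinant 4·47449 − 197² = 150987.
a = ((-110)·47449 − 197·(-24294))/150987 = -433472/150987; b = (4·(-24294) − 197·(-110))/150987 = -75506/150987.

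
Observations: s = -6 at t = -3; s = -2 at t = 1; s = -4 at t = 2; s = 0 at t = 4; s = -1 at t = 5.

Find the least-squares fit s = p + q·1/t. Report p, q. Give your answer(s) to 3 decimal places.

p = -3.288, q = 2.129

Compute the Gram sums: Σ1 = 5, Σ1/t = 97/60, Σ1/t·1/t = 5269/3600.
Moment sums: Σs = -13, Σ1/t·s = -11/5.
Δ = 5·(5269/3600) − (97/60)² = 2117/450.
p = ((-13)·(5269/3600) − (97/60)·(-11/5))/(2117/450) = -55693/16936; q = (5·(-11/5) − (97/60)·(-13))/(2117/450) = 9015/4234.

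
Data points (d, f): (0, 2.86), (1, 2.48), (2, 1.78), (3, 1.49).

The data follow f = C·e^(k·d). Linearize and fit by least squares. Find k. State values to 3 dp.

k = -0.229

Linearized form: ln f = k·d + ln C. From the 4 transformed points,
Σd = 6.0000, Σ(d)² = 14.0000, Σln f = 2.9345, Σd·ln f = 3.2578.
Normal system: [[14.0000, 6.0000]; [6.0000, 4]]·[k, ln C]ᵀ = [3.2578, 2.9345]ᵀ.
Solving (det = 20.0000): k = -0.22878, ln C = 1.07678.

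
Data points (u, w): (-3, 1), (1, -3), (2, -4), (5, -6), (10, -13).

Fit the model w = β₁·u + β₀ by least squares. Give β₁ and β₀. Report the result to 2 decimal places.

β₁ = -1.05, β₀ = -1.84

Compute the Gram sums: Σu·u = 139, Σu = 15, Σ1 = 5.
Right-hand side: Σu·w = -174, Σw = -25.
Normal equations: [[139, 15]; [15, 5]]·[β₁, β₀]ᵀ = [-174, -25]ᵀ.
det = 139·5 − 15² = 470.
β₁ = ((-174)·5 − 15·(-25))/470 = -99/94; β₀ = (139·(-25) − 15·(-174))/470 = -173/94.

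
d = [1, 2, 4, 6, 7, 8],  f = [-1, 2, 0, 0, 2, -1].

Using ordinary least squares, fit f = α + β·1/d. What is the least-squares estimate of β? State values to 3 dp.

β = -0.977

Sums needed: Σ1 = 6, Σ1/d = 367/168, Σ1/d·1/d = 38845/28224.
Moment sums: Σf = 2, Σ1/d·f = 9/56.
Eliminating β: (38845/28224)·(row 1) − (367/168)·(row 2) gives (98381/28224)·α = (38845/28224)·2 − (367/168)·(9/56) = 9683/4032, so α = 67781/98381.
Then β = ((9/56) − (367/168)·(67781/98381))/(38845/28224) = -96096/98381.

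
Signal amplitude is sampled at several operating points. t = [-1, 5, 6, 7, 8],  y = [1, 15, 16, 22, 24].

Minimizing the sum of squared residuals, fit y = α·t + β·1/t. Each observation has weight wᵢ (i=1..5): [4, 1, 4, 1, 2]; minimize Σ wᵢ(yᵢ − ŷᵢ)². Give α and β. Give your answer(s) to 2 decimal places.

α = 2.97, β = -4.02

The normal equations are: 350·α + 12·β = 993;  12·α + (1482737/352800)·β = 395/21.
(Σwᵢ·t·t = 350, Σwᵢ·t·1/t = 12, Σwᵢ·1/t·1/t = 1482737/352800, Σwᵢ·t·y = 993, Σwᵢ·1/t·y = 395/21.)
Δ = 350·(1482737/352800) − 12² = 1337585/1008.
α = (993·(1482737/352800) − 12·(395/21))/(1337585/1008) = 1392725841/468154750; β = (350·(395/21) − 12·993)/(1337585/1008) = -5375328/1337585.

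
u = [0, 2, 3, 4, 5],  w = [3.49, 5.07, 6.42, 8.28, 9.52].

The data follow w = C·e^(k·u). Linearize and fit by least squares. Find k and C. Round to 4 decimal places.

k = 0.2073, C = 3.4543

Taking logs, ln w = k·u + ln C, so regress ln w on u.
Σu = 14.0000, Σ(u)² = 54.0000, Σln w = 9.0999, Σu·ln w = 28.5473.
Equations: 54.0000·k + 14.0000·ln C = 28.5473;  14.0000·k + 5·ln C = 9.0999.
Slope k = (n·Σu·ln w − Σu·Σln w)/(n·Σ(u)² − (Σu)²) = (5·28.5473 − 14.0000·9.0999)/74.0000 = 0.20727; ln C = (Σln w − k·Σu)/n = 1.23963, so C = exp(1.23963) = 3.45433.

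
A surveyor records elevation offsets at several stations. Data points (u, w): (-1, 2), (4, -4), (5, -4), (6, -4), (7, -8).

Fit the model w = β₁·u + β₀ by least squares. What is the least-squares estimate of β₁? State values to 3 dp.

β₁ = -1.093

Compute the Gram sums: Σu·u = 127, Σu = 21, Σ1 = 5.
And Σu·w = -118, Σw = -18.
Normal equations: [[127, 21]; [21, 5]]·[β₁, β₀]ᵀ = [-118, -18]ᵀ.
det = 127·5 − 21² = 194.
β₁ = ((-118)·5 − 21·(-18))/194 = -106/97; β₀ = (127·(-18) − 21·(-118))/194 = 96/97.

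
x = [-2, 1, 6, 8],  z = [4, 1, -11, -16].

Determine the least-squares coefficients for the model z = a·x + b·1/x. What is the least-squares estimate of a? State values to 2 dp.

a = -2.01

Forming MᵀM = [[105, 4]; [4, 745/576]] and Mᵀz = [-201, -29/6]ᵀ gives MᵀM·[a, b]ᵀ = Mᵀz.
Δ = 105·(745/576) − 4² = 23003/192.
a = ((-201)·(745/576) − 4·(-29/6))/(23003/192) = -46203/23003; b = (105·(-29/6) − 4·(-201))/(23003/192) = 56928/23003.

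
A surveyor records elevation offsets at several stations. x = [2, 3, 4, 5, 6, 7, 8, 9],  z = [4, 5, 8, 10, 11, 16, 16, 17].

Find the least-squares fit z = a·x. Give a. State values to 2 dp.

Sums needed: Σx·x = 284.
Moment sums: Σx·z = 564.
a = 564/284 = 1.98592.

a = 1.99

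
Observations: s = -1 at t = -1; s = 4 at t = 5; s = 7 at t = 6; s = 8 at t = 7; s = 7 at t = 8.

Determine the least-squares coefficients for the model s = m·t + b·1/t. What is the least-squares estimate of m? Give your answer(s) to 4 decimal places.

m = 1.0005

From the data, Σt·t = 175, Σt·1/t = 5, Σ1/t·1/t = 778849/705600.
For Aᵀs: Σt·s = 175, Σ1/t·s = 4187/840.
AᵀA·[m, b]ᵀ = Aᵀs becomes [[175, 5]; [5, 778849/705600]]·[m, b]ᵀ = [175, 4187/840]ᵀ.
Δ = 175·(778849/705600) − 5² = 678049/4032.
m = (175·(778849/705600) − 5·(4187/840))/(678049/4032) = 678361/678049; b = (175·(4187/840) − 5·175)/(678049/4032) = -10920/678049.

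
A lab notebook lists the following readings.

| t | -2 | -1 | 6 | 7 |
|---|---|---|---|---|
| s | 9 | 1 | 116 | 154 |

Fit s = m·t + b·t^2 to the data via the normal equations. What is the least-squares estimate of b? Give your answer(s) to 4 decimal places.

b = 2.9301

Normal-equation sums: Σt·t = 90, Σt·t^2 = 550, Σt^2·t^2 = 3714.
And Σt·s = 1755, Σt^2·s = 11759.
MᵀM·[m, b]ᵀ = Mᵀs becomes [[90, 550]; [550, 3714]]·[m, b]ᵀ = [1755, 11759]ᵀ.
Δ = 90·3714 − 550² = 31760.
m = (1755·3714 − 550·11759)/31760 = 2531/1588; b = (90·11759 − 550·1755)/31760 = 4653/1588.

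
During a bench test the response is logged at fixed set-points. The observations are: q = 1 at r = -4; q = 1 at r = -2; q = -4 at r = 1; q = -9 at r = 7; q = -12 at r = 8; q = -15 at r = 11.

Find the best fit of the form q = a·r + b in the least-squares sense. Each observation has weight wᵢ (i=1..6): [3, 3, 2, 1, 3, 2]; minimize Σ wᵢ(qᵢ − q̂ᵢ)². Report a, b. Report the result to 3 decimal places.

From the data, Σwᵢ·r·r = 545, Σwᵢ·r = 37, Σwᵢ·1 = 14.
Right-hand side: Σwᵢ·r·q = -707, Σwᵢ·q = -77.
det = 545·14 − 37² = 6261.
a = ((-707)·14 − 37·(-77))/6261 = -7049/6261; b = (545·(-77) − 37·(-707))/6261 = -15806/6261.

a = -1.126, b = -2.525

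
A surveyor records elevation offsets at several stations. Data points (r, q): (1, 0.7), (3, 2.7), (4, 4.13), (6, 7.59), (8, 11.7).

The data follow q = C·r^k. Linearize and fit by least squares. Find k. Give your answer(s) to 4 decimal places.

Taking logs, ln q = k·ln r + ln C, so regress ln q on ln r.
AᵀA = [[10.6632, 6.3561]; [6.3561, 5]], rhs = [11.8035, 6.5413]ᵀ  (here Σln r = 6.3561, Σ(ln r)² = 10.6632, Σln q = 6.5413, Σln r·ln q = 11.8035).
Solving (det = 12.9161): k = 1.35029, ln C = -0.40827.

k = 1.3503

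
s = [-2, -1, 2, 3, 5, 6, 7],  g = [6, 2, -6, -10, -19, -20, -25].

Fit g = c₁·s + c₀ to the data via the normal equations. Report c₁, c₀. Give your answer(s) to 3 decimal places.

MᵀM·[c₁, c₀]ᵀ = Mᵀg reads: 128·c₁ + 20·c₀ = -446;  20·c₁ + 7·c₀ = -72.
det = 128·7 − 20² = 496.
c₁ = ((-446)·7 − 20·(-72))/496 = -841/248; c₀ = (128·(-72) − 20·(-446))/496 = -37/62.

c₁ = -3.391, c₀ = -0.597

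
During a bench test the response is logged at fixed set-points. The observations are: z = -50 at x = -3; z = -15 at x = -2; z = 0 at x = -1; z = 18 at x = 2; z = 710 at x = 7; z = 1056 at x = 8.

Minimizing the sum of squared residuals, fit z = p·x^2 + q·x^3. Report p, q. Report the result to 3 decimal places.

Entries of AᵀA: Σx^2·x^2 = 6611, Σx^2·x^3 = 49331, Σx^3·x^3 = 380651.
For Aᵀz: Σx^2·z = 101936, Σx^3·z = 785816.
AᵀA·[p, q]ᵀ = Aᵀz becomes [[6611, 49331]; [49331, 380651]]·[p, q]ᵀ = [101936, 785816]ᵀ.
det = 6611·380651 − 49331² = 82936200.
p = (101936·380651 − 49331·785816)/82936200 = 307927/691135; q = (6611·785816 − 49331·101936)/82936200 = 1386873/691135.

p = 0.446, q = 2.007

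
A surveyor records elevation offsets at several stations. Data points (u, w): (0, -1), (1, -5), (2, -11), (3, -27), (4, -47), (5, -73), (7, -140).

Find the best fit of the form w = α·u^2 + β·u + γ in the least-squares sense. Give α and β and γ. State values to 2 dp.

Sums needed: Σu^2·u^2 = 3380, Σu^2·u = 568, Σu^2 = 104, Σu·u = 104, Σu = 22, Σ1 = 7.
Right-hand side: Σu^2·w = -9729, Σu·w = -1641, Σw = -304.
So AᵀA·[α, β, γ]ᵀ = Aᵀw: [[3380, 568, 104]; [568, 104, 22]; [104, 22, 7]]·[α, β, γ]ᵀ = [-9729, -1641, -304]ᵀ.
Solving the 3×3 system (Gaussian elimination) gives α = -9549/3388, β = -575/3388, γ = -247/242.

α = -2.82, β = -0.17, γ = -1.02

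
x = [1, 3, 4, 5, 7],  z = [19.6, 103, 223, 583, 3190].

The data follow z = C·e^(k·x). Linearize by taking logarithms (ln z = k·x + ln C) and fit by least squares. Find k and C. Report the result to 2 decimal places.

Taking logs, ln z = k·x + ln C, so regress ln z on x.
AᵀA = [[100.0000, 20.0000]; [20.0000, 5]], rhs = [126.8238, 27.4534]ᵀ  (here Σx = 20.0000, Σ(x)² = 100.0000, Σln z = 27.4534, Σx·ln z = 126.8238).
Δ = 100.0000·5 − (20.0000)² = 100.0000; k = (126.8238·5 − 20.0000·27.4534)/100.0000 = 0.85051, ln C = (100.0000·27.4534 − 20.0000·126.8238)/100.0000 = 2.08864, so C = exp(2.08864) = 8.07392.

k = 0.85, C = 8.07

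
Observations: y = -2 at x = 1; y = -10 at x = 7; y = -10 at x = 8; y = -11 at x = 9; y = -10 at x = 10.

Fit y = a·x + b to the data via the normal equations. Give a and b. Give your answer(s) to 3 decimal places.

Setting ∂/∂a … = 0 gives: 295·a + 35·b = -351;  35·a + 5·b = -43.
(Σx·x = 295, Σx = 35, Σ1 = 5, Σx·y = -351, Σy = -43.)
Eliminating b: 5·(row 1) − 35·(row 2) gives 250·a = 5·(-351) − 35·(-43) = -250, so a = -1.
Then b = ((-43) − 35·(-1))/5 = -8/5.

a = -1.000, b = -1.600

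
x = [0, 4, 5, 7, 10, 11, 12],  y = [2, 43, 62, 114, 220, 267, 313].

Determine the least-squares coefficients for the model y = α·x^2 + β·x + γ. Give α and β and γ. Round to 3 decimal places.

Forming AᵀA = [[48659, 4591, 455]; [4591, 455, 49]; [455, 49, 7]] and Aᵀy = [107203, 10173, 1021]ᵀ gives AᵀA·[α, β, γ]ᵀ = Aᵀy.
Row-reducing yields α = 79825/40143, β = 82489/40143, γ = 207889/93667.

α = 1.989, β = 2.055, γ = 2.219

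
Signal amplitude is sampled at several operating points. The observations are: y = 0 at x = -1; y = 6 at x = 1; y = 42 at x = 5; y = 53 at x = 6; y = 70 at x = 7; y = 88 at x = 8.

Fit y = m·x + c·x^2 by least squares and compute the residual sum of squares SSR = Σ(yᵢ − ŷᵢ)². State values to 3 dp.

SSR = 12.621

Entries of MᵀM: Σx·x = 176, Σx·x^2 = 1196, Σx^2·x^2 = 8420.
For Mᵀy: Σx·y = 1728, Σx^2·y = 12026.
Δ = 176·8420 − 1196² = 51504.
m = (1728·8420 − 1196·12026)/51504 = 20833/6438; c = (176·12026 − 1196·1728)/51504 = 3118/3219.
Residuals: 14597/6438, 3853/2146, 10331/6438, -1380/1073, -245/2146, 388/3219; SSR = 40627/3219.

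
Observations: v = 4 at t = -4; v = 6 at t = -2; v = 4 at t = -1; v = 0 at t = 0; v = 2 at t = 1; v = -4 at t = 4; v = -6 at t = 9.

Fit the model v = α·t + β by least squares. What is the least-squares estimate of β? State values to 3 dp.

β = 1.804

The normal system MᵀM·[α, β]ᵀ = Mᵀv is [[119, 7]; [7, 7]]·[α, β]ᵀ = [-100, 6]ᵀ.
Determinant 119·7 − 7² = 784.
α = ((-100)·7 − 7·6)/784 = -53/56; β = (119·6 − 7·(-100))/784 = 101/56.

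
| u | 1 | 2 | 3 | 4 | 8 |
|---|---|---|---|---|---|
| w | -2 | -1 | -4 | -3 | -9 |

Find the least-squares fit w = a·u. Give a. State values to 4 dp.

a = -1.0638

Entries of MᵀM: Σu·u = 94.
And Σu·w = -100.
MᵀM·[a]ᵀ = Mᵀw becomes [[94]]·[a]ᵀ = [-100]ᵀ.
Hence a = -100 / 94 ≈ -1.06383.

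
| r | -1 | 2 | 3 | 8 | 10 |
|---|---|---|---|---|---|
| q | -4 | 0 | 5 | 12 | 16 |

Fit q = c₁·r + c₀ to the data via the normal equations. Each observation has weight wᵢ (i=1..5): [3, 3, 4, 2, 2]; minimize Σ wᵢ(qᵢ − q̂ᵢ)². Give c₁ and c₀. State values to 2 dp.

AᵀWA·[c₁, c₀]ᵀ = AᵀWq reads: 379·c₁ + 51·c₀ = 584;  51·c₁ + 14·c₀ = 64.
(Σwᵢ·r·r = 379, Σwᵢ·r = 51, Σwᵢ·1 = 14, Σwᵢ·r·q = 584, Σwᵢ·q = 64.)
det = 379·14 − 51² = 2705.
c₁ = (584·14 − 51·64)/2705 = 4912/2705; c₀ = (379·64 − 51·584)/2705 = -5528/2705.

c₁ = 1.82, c₀ = -2.04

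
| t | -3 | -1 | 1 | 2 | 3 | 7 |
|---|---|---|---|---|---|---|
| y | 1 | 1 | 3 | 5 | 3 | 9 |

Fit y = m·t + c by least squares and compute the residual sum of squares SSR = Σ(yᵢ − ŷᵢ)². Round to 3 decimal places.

The normal system MᵀM·[m, c]ᵀ = Mᵀy is [[73, 9]; [9, 6]]·[m, c]ᵀ = [81, 22]ᵀ.
Δ = 73·6 − 9² = 357.
m = (81·6 − 9·22)/357 = 96/119; c = (73·22 − 9·81)/357 = 877/357.
Residuals: 344/357, -232/357, -94/357, 332/357, -670/357, 320/357; SSR = 2360/357.

SSR = 6.611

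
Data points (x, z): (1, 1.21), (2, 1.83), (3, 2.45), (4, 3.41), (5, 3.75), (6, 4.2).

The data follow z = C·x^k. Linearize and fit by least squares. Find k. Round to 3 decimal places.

Let Y = ln z. Fitting Y = k·ln x + ln C by least squares:
Σln x = 6.5793, Σ(ln x)² = 9.4099, Σln z = 5.6746, Σln x·ln z = 7.8025.
Normal system: [[9.4099, 6.5793]; [6.5793, 6]]·[k, ln C]ᵀ = [7.8025, 5.6746]ᵀ.
Solving (det = 13.1729): k = 0.71971, ln C = 0.15657.

k = 0.720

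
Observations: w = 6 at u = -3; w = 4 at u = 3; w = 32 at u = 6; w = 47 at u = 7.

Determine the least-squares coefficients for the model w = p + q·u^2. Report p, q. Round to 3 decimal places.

p = -4.492, q = 1.039

The normal system XᵀX·[p, q]ᵀ = Xᵀw is [[4, 103]; [103, 3859]]·[p, q]ᵀ = [89, 3545]ᵀ.
Determinant 4·3859 − 103² = 4827.
p = (89·3859 − 103·3545)/4827 = -7228/1609; q = (4·3545 − 103·89)/4827 = 1671/1609.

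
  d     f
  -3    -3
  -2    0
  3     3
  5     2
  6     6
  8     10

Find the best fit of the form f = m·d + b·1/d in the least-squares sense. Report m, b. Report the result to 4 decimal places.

From the data, Σd·d = 147, Σd·1/d = 6, Σ1/d·1/d = 889/1600.
Right-hand side: Σd·f = 144, Σ1/d·f = 93/20.
So MᵀM·[m, b]ᵀ = Mᵀf: [[147, 6]; [6, 889/1600]]·[m, b]ᵀ = [144, 93/20]ᵀ.
Determinant 147·(889/1600) − 6² = 73083/1600.
m = (144·(889/1600) − 6·(93/20))/(73083/1600) = 27792/24361; b = (147·(93/20) − 6·144)/(73083/1600) = -96240/24361.

m = 1.1408, b = -3.9506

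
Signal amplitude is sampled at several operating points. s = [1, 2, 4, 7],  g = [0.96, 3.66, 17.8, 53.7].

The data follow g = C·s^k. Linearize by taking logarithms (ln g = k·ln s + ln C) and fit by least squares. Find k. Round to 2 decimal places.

Taking logs, ln g = k·ln s + ln C, so regress ln g on ln s.
Σln s = 4.0254, Σ(ln s)² = 6.1888, Σln g = 8.1193, Σln s·ln g = 12.6421.
Equations: 6.1888·k + 4.0254·ln C = 12.6421;  4.0254·k + 4·ln C = 8.1193.
Slope k = (n·Σln s·ln g − Σln s·Σln g)/(n·Σ(ln s)² − (Σln s)²) = (4·12.6421 − 4.0254·8.1193)/8.5519 = 2.09143; ln C = (Σln g − k·Σln s)/n = -0.07487.

k = 2.09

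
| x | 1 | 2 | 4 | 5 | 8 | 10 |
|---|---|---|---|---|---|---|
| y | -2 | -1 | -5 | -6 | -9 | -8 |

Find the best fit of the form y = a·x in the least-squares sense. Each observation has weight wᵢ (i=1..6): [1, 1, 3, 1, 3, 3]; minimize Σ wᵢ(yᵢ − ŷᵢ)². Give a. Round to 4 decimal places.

Setting ∂/∂a … = 0 gives: 570·a = -550.
(Σwᵢ·x·x = 570, Σwᵢ·x·y = -550.)
a = (-550)/570 = -0.964912.

a = -0.9649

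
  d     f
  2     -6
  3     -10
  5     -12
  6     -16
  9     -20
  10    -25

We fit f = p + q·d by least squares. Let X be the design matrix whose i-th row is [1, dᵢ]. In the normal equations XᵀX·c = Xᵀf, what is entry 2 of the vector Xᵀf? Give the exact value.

Entry 2 ↔ basis d, so (Xᵀf)_{2} = Σᵢ (d)·fᵢ = (2)·(-6) + (3)·(-10) + (5)·(-12) + (6)·(-16) + (9)·(-20) + (10)·(-25) = -628.

-628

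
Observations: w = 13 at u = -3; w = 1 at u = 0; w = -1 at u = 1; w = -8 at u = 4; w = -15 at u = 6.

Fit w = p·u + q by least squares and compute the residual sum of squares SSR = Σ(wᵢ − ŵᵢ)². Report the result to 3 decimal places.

Compute the Gram sums: Σu·u = 62, Σu = 8, Σ1 = 5.
For Mᵀw: Σu·w = -162, Σw = -10.
Δ = 62·5 − 8² = 246.
p = ((-162)·5 − 8·(-10))/246 = -365/123; q = (62·(-10) − 8·(-162))/246 = 338/123.
Residuals: 166/123, -215/123, -32/41, 46/41, 7/123; SSR = 830/123.

SSR = 6.748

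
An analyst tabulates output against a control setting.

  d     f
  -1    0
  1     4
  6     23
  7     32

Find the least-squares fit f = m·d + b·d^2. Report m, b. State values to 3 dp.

Compute the Gram sums: Σd·d = 87, Σd·d^2 = 559, Σd^2·d^2 = 3699.
And Σd·f = 366, Σd^2·f = 2400.
Normal equations: [[87, 559]; [559, 3699]]·[m, b]ᵀ = [366, 2400]ᵀ.
Determinant 87·3699 − 559² = 9332.
m = (366·3699 − 559·2400)/9332 = 6117/4666; b = (87·2400 − 559·366)/9332 = 2103/4666.

m = 1.311, b = 0.451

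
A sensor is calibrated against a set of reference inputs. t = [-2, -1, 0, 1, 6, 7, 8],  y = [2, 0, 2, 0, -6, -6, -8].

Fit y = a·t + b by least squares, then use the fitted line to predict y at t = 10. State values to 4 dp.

ŷ = -9.5110

From the data, Σt·t = 155, Σt = 19, Σ1 = 7.
And Σt·y = -146, Σy = -16.
det = 155·7 − 19² = 724.
a = ((-146)·7 − 19·(-16))/724 = -359/362; b = (155·(-16) − 19·(-146))/724 = 147/362.
At t = 10: ŷ = (-359/362)·(10) + (147/362)·(1) = -3443/362.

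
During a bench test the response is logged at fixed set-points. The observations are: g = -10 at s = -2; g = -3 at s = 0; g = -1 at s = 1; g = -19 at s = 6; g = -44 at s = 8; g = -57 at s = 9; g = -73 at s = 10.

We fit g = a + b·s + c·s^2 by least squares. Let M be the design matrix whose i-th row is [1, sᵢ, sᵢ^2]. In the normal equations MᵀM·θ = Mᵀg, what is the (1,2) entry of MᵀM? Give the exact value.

Row 1 ↔ basis 1, column 2 ↔ basis s, so (MᵀM)_{1,2} = Σᵢ s = (1)·(-2) + (1)·(0) + (1)·(1) + (1)·(6) + (1)·(8) + (1)·(9) + (1)·(10) = 32.

32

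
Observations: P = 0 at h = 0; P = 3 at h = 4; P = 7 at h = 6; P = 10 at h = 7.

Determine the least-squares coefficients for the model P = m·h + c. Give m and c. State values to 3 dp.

m = 1.357, c = -0.765

Compute the Gram sums: Σh·h = 101, Σh = 17, Σ1 = 4.
For MᵀP: Σh·P = 124, ΣP = 20.
Normal equations: [[101, 17]; [17, 4]]·[m, c]ᵀ = [124, 20]ᵀ.
Determinant 101·4 − 17² = 115.
m = (124·4 − 17·20)/115 = 156/115; c = (101·20 − 17·124)/115 = -88/115.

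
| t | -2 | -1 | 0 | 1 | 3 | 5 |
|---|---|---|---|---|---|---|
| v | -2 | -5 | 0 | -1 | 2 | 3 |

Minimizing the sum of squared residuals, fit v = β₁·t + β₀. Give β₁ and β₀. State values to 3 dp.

Compute the Gram sums: Σt·t = 40, Σt = 6, Σ1 = 6.
For Aᵀv: Σt·v = 29, Σv = -3.
AᵀA·[β₁, β₀]ᵀ = Aᵀv becomes [[40, 6]; [6, 6]]·[β₁, β₀]ᵀ = [29, -3]ᵀ.
Eliminating β₀: 6·(row 1) − 6·(row 2) gives 204·β₁ = 6·29 − 6·(-3) = 192, so β₁ = 16/17.
Then β₀ = ((-3) − 6·(16/17))/6 = -49/34.

β₁ = 0.941, β₀ = -1.441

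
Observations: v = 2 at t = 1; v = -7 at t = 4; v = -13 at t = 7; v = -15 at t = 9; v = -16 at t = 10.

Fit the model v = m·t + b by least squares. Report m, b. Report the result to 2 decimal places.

m = -1.97, b = 2.44

Entries of XᵀX: Σt·t = 247, Σt = 31, Σ1 = 5.
Moment sums: Σt·v = -412, Σv = -49.
Normal equations: [[247, 31]; [31, 5]]·[m, b]ᵀ = [-412, -49]ᵀ.
det = 247·5 − 31² = 274.
m = ((-412)·5 − 31·(-49))/274 = -541/274; b = (247·(-49) − 31·(-412))/274 = 669/274.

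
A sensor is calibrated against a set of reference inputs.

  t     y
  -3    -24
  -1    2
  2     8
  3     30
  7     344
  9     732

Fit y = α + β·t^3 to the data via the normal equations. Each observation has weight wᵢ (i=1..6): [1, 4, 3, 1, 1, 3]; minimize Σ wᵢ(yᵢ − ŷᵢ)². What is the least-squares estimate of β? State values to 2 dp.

The normal system XᵀWX·[α, β]ᵀ = XᵀWy is [[13, 2550]; [2550, 1713626]]·[α, β]ᵀ = [2578, 1720518]ᵀ.
det = 13·1713626 − 2550² = 15774638.
α = (2578·1713626 − 2550·1720518)/15774638 = 15203464/7887319; β = (13·1720518 − 2550·2578)/15774638 = 7896417/7887319.

β = 1.00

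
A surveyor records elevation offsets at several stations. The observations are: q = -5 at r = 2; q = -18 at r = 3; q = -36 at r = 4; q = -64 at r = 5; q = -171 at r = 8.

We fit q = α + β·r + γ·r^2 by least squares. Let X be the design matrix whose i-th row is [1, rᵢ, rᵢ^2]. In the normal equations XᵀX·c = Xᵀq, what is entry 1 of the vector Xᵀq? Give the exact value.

Entry 1 ↔ basis 1, so (Xᵀq)_{1} = Σᵢ qᵢ = (1)·(-5) + (1)·(-18) + (1)·(-36) + (1)·(-64) + (1)·(-171) = -294.

-294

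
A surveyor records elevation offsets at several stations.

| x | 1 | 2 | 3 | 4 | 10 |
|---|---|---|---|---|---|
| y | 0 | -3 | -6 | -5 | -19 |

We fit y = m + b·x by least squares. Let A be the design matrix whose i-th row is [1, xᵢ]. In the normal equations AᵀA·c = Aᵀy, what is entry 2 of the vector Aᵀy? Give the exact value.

-234

Entry 2 ↔ basis x, so (Aᵀy)_{2} = Σᵢ (x)·yᵢ = (1)·(0) + (2)·(-3) + (3)·(-6) + (4)·(-5) + (10)·(-19) = -234.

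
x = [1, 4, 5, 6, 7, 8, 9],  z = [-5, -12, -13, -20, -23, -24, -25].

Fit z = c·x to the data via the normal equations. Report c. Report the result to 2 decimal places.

Entries of AᵀA: Σx·x = 272.
And Σx·z = -816.
AᵀA·[c]ᵀ = Aᵀz becomes [[272]]·[c]ᵀ = [-816]ᵀ.
Hence c = -816 / 272 ≈ -3.

c = -3.00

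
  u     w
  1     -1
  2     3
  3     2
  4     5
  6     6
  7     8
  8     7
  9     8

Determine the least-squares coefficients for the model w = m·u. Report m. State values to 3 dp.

Setting ∂/∂m … = 0 gives: 260·m = 251.
(Σu·u = 260, Σu·w = 251.)
m = 251/260 = 0.965385.

m = 0.965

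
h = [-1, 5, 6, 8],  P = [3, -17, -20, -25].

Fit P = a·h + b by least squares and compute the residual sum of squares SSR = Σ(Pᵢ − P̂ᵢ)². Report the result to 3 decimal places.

SSR = 1.500

With design matrix A, AᵀA = [[126, 18]; [18, 4]] and AᵀP = [-408, -59]ᵀ.
Eliminating b: 4·(row 1) − 18·(row 2) gives 180·a = 4·(-408) − 18·(-59) = -570, so a = -19/6.
Then b = ((-59) − 18·(-19/6))/4 = -1/2.
Residuals: 1/3, -2/3, -1/2, 5/6; SSR = 3/2.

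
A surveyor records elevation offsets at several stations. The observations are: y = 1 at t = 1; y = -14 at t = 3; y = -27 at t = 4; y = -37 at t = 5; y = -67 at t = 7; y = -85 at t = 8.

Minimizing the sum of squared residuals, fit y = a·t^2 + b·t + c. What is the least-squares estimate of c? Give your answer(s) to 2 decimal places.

Setting ∂/∂a … = 0 gives: 7460·a + 1072·b + 164·c = -10205;  1072·a + 164·b + 28·c = -1483;  164·a + 28·b + 6·c = -229.
Solving the 3×3 system (Gaussian elimination) gives a = -223/260, b = -5901/1300, c = 323/50.

c = 6.46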